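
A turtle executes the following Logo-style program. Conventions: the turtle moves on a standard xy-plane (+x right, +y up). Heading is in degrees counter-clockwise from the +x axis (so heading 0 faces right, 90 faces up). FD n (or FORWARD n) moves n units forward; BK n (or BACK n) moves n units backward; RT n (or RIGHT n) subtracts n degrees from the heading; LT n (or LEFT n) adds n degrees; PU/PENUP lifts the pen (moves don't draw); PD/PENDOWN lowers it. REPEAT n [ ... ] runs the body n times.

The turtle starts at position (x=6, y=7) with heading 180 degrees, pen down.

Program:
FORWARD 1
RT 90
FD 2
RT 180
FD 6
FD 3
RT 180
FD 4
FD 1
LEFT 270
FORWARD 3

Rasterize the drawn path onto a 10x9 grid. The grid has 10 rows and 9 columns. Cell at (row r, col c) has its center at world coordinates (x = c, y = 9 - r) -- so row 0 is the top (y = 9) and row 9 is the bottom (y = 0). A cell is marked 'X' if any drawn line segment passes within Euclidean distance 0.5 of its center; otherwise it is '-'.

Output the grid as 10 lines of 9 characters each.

Segment 0: (6,7) -> (5,7)
Segment 1: (5,7) -> (5,9)
Segment 2: (5,9) -> (5,3)
Segment 3: (5,3) -> (5,0)
Segment 4: (5,0) -> (5,4)
Segment 5: (5,4) -> (5,5)
Segment 6: (5,5) -> (8,5)

Answer: -----X---
-----X---
-----XX--
-----X---
-----XXXX
-----X---
-----X---
-----X---
-----X---
-----X---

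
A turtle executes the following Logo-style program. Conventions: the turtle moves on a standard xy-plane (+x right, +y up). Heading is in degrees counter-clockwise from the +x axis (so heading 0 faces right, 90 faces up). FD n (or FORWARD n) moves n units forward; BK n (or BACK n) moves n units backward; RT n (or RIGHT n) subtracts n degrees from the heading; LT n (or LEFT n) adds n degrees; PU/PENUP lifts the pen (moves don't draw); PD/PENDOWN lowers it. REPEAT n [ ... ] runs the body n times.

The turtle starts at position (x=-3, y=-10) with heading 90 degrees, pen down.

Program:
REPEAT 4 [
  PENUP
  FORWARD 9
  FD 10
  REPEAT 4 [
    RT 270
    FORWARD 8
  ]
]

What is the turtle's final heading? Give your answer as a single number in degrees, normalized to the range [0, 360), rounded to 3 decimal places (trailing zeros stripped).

Executing turtle program step by step:
Start: pos=(-3,-10), heading=90, pen down
REPEAT 4 [
  -- iteration 1/4 --
  PU: pen up
  FD 9: (-3,-10) -> (-3,-1) [heading=90, move]
  FD 10: (-3,-1) -> (-3,9) [heading=90, move]
  REPEAT 4 [
    -- iteration 1/4 --
    RT 270: heading 90 -> 180
    FD 8: (-3,9) -> (-11,9) [heading=180, move]
    -- iteration 2/4 --
    RT 270: heading 180 -> 270
    FD 8: (-11,9) -> (-11,1) [heading=270, move]
    -- iteration 3/4 --
    RT 270: heading 270 -> 0
    FD 8: (-11,1) -> (-3,1) [heading=0, move]
    -- iteration 4/4 --
    RT 270: heading 0 -> 90
    FD 8: (-3,1) -> (-3,9) [heading=90, move]
  ]
  -- iteration 2/4 --
  PU: pen up
  FD 9: (-3,9) -> (-3,18) [heading=90, move]
  FD 10: (-3,18) -> (-3,28) [heading=90, move]
  REPEAT 4 [
    -- iteration 1/4 --
    RT 270: heading 90 -> 180
    FD 8: (-3,28) -> (-11,28) [heading=180, move]
    -- iteration 2/4 --
    RT 270: heading 180 -> 270
    FD 8: (-11,28) -> (-11,20) [heading=270, move]
    -- iteration 3/4 --
    RT 270: heading 270 -> 0
    FD 8: (-11,20) -> (-3,20) [heading=0, move]
    -- iteration 4/4 --
    RT 270: heading 0 -> 90
    FD 8: (-3,20) -> (-3,28) [heading=90, move]
  ]
  -- iteration 3/4 --
  PU: pen up
  FD 9: (-3,28) -> (-3,37) [heading=90, move]
  FD 10: (-3,37) -> (-3,47) [heading=90, move]
  REPEAT 4 [
    -- iteration 1/4 --
    RT 270: heading 90 -> 180
    FD 8: (-3,47) -> (-11,47) [heading=180, move]
    -- iteration 2/4 --
    RT 270: heading 180 -> 270
    FD 8: (-11,47) -> (-11,39) [heading=270, move]
    -- iteration 3/4 --
    RT 270: heading 270 -> 0
    FD 8: (-11,39) -> (-3,39) [heading=0, move]
    -- iteration 4/4 --
    RT 270: heading 0 -> 90
    FD 8: (-3,39) -> (-3,47) [heading=90, move]
  ]
  -- iteration 4/4 --
  PU: pen up
  FD 9: (-3,47) -> (-3,56) [heading=90, move]
  FD 10: (-3,56) -> (-3,66) [heading=90, move]
  REPEAT 4 [
    -- iteration 1/4 --
    RT 270: heading 90 -> 180
    FD 8: (-3,66) -> (-11,66) [heading=180, move]
    -- iteration 2/4 --
    RT 270: heading 180 -> 270
    FD 8: (-11,66) -> (-11,58) [heading=270, move]
    -- iteration 3/4 --
    RT 270: heading 270 -> 0
    FD 8: (-11,58) -> (-3,58) [heading=0, move]
    -- iteration 4/4 --
    RT 270: heading 0 -> 90
    FD 8: (-3,58) -> (-3,66) [heading=90, move]
  ]
]
Final: pos=(-3,66), heading=90, 0 segment(s) drawn

Answer: 90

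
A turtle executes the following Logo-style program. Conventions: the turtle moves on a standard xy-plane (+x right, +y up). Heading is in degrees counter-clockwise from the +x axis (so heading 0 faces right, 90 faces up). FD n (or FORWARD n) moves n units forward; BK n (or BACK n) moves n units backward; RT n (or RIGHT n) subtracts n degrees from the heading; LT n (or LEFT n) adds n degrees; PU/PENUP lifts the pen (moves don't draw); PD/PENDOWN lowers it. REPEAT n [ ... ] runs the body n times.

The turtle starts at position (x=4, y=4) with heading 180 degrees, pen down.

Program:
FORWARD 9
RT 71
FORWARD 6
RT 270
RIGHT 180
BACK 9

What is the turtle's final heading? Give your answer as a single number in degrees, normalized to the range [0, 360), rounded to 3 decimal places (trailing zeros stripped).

Answer: 19

Derivation:
Executing turtle program step by step:
Start: pos=(4,4), heading=180, pen down
FD 9: (4,4) -> (-5,4) [heading=180, draw]
RT 71: heading 180 -> 109
FD 6: (-5,4) -> (-6.953,9.673) [heading=109, draw]
RT 270: heading 109 -> 199
RT 180: heading 199 -> 19
BK 9: (-6.953,9.673) -> (-15.463,6.743) [heading=19, draw]
Final: pos=(-15.463,6.743), heading=19, 3 segment(s) drawn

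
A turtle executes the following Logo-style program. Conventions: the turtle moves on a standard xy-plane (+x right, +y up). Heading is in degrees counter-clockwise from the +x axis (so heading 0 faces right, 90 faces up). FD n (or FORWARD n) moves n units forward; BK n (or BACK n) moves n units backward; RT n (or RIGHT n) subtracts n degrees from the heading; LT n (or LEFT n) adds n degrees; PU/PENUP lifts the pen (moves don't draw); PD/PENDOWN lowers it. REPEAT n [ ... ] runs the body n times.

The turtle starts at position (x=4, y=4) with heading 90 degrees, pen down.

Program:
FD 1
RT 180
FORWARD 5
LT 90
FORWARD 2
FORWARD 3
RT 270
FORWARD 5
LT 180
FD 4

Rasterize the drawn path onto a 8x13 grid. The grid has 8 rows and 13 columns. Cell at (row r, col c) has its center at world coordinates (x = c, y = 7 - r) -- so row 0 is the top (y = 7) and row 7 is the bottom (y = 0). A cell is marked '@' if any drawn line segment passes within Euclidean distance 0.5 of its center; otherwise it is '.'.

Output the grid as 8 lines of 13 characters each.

Answer: .............
.............
....@....@...
....@....@...
....@....@...
....@....@...
....@....@...
....@@@@@@...

Derivation:
Segment 0: (4,4) -> (4,5)
Segment 1: (4,5) -> (4,0)
Segment 2: (4,0) -> (6,0)
Segment 3: (6,0) -> (9,0)
Segment 4: (9,0) -> (9,5)
Segment 5: (9,5) -> (9,1)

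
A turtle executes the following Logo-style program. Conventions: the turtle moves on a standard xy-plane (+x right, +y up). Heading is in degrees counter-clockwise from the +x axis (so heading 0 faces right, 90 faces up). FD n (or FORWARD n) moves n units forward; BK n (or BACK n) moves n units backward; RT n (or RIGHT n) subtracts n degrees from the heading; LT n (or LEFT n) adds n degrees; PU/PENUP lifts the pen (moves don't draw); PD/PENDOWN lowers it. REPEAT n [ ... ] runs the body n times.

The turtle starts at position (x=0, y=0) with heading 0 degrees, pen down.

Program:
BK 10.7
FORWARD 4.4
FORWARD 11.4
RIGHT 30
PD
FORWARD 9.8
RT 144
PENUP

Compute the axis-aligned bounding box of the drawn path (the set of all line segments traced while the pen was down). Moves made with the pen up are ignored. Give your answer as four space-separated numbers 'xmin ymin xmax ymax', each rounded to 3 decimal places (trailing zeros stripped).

Answer: -10.7 -4.9 13.587 0

Derivation:
Executing turtle program step by step:
Start: pos=(0,0), heading=0, pen down
BK 10.7: (0,0) -> (-10.7,0) [heading=0, draw]
FD 4.4: (-10.7,0) -> (-6.3,0) [heading=0, draw]
FD 11.4: (-6.3,0) -> (5.1,0) [heading=0, draw]
RT 30: heading 0 -> 330
PD: pen down
FD 9.8: (5.1,0) -> (13.587,-4.9) [heading=330, draw]
RT 144: heading 330 -> 186
PU: pen up
Final: pos=(13.587,-4.9), heading=186, 4 segment(s) drawn

Segment endpoints: x in {-10.7, -6.3, 0, 5.1, 13.587}, y in {-4.9, 0}
xmin=-10.7, ymin=-4.9, xmax=13.587, ymax=0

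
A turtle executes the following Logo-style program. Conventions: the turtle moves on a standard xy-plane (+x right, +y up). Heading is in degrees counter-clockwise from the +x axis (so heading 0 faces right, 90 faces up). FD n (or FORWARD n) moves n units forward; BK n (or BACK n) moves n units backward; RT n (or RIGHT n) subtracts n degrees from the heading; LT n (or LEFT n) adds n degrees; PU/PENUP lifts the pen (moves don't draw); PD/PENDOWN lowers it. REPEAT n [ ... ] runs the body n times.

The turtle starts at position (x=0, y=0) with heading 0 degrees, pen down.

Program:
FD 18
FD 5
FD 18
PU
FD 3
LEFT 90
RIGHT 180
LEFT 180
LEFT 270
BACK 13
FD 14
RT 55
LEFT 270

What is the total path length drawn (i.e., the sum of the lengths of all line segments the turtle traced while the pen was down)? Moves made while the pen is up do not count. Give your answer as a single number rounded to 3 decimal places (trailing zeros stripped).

Executing turtle program step by step:
Start: pos=(0,0), heading=0, pen down
FD 18: (0,0) -> (18,0) [heading=0, draw]
FD 5: (18,0) -> (23,0) [heading=0, draw]
FD 18: (23,0) -> (41,0) [heading=0, draw]
PU: pen up
FD 3: (41,0) -> (44,0) [heading=0, move]
LT 90: heading 0 -> 90
RT 180: heading 90 -> 270
LT 180: heading 270 -> 90
LT 270: heading 90 -> 0
BK 13: (44,0) -> (31,0) [heading=0, move]
FD 14: (31,0) -> (45,0) [heading=0, move]
RT 55: heading 0 -> 305
LT 270: heading 305 -> 215
Final: pos=(45,0), heading=215, 3 segment(s) drawn

Segment lengths:
  seg 1: (0,0) -> (18,0), length = 18
  seg 2: (18,0) -> (23,0), length = 5
  seg 3: (23,0) -> (41,0), length = 18
Total = 41

Answer: 41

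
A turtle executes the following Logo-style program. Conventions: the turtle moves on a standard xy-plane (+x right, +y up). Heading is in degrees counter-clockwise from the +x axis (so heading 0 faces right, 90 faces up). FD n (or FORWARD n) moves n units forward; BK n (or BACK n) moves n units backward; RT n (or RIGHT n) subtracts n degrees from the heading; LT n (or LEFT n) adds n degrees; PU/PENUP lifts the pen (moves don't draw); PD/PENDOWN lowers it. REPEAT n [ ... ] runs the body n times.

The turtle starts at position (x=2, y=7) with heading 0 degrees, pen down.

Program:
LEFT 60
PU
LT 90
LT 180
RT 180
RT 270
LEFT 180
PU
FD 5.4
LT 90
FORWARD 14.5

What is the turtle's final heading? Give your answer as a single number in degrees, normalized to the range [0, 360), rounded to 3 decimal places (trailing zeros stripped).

Executing turtle program step by step:
Start: pos=(2,7), heading=0, pen down
LT 60: heading 0 -> 60
PU: pen up
LT 90: heading 60 -> 150
LT 180: heading 150 -> 330
RT 180: heading 330 -> 150
RT 270: heading 150 -> 240
LT 180: heading 240 -> 60
PU: pen up
FD 5.4: (2,7) -> (4.7,11.677) [heading=60, move]
LT 90: heading 60 -> 150
FD 14.5: (4.7,11.677) -> (-7.857,18.927) [heading=150, move]
Final: pos=(-7.857,18.927), heading=150, 0 segment(s) drawn

Answer: 150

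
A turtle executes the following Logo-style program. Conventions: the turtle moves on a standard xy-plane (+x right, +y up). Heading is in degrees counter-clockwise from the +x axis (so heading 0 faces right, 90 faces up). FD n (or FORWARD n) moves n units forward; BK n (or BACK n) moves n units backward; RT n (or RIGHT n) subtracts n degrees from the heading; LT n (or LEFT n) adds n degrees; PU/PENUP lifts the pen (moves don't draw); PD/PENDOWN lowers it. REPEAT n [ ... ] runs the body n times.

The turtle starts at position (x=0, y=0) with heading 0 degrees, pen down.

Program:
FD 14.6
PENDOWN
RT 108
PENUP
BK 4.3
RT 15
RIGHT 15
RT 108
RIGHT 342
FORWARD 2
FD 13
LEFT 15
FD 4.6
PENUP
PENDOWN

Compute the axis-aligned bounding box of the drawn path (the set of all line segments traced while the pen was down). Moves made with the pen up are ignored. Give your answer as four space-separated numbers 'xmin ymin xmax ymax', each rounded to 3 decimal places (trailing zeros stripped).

Answer: 0 0 14.6 0

Derivation:
Executing turtle program step by step:
Start: pos=(0,0), heading=0, pen down
FD 14.6: (0,0) -> (14.6,0) [heading=0, draw]
PD: pen down
RT 108: heading 0 -> 252
PU: pen up
BK 4.3: (14.6,0) -> (15.929,4.09) [heading=252, move]
RT 15: heading 252 -> 237
RT 15: heading 237 -> 222
RT 108: heading 222 -> 114
RT 342: heading 114 -> 132
FD 2: (15.929,4.09) -> (14.591,5.576) [heading=132, move]
FD 13: (14.591,5.576) -> (5.892,15.237) [heading=132, move]
LT 15: heading 132 -> 147
FD 4.6: (5.892,15.237) -> (2.034,17.742) [heading=147, move]
PU: pen up
PD: pen down
Final: pos=(2.034,17.742), heading=147, 1 segment(s) drawn

Segment endpoints: x in {0, 14.6}, y in {0}
xmin=0, ymin=0, xmax=14.6, ymax=0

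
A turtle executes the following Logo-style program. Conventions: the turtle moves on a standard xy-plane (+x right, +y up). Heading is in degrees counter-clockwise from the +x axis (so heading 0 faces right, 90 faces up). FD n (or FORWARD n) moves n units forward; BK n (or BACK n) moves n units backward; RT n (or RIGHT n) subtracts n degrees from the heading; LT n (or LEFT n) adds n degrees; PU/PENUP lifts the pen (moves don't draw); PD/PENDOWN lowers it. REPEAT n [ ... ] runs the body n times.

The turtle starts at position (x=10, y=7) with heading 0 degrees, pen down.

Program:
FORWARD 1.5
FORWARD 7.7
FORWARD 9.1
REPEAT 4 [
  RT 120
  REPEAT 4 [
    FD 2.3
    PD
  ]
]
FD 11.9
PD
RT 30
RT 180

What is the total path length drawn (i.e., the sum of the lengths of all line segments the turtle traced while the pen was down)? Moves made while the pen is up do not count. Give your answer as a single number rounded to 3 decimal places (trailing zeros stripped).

Answer: 67

Derivation:
Executing turtle program step by step:
Start: pos=(10,7), heading=0, pen down
FD 1.5: (10,7) -> (11.5,7) [heading=0, draw]
FD 7.7: (11.5,7) -> (19.2,7) [heading=0, draw]
FD 9.1: (19.2,7) -> (28.3,7) [heading=0, draw]
REPEAT 4 [
  -- iteration 1/4 --
  RT 120: heading 0 -> 240
  REPEAT 4 [
    -- iteration 1/4 --
    FD 2.3: (28.3,7) -> (27.15,5.008) [heading=240, draw]
    PD: pen down
    -- iteration 2/4 --
    FD 2.3: (27.15,5.008) -> (26,3.016) [heading=240, draw]
    PD: pen down
    -- iteration 3/4 --
    FD 2.3: (26,3.016) -> (24.85,1.024) [heading=240, draw]
    PD: pen down
    -- iteration 4/4 --
    FD 2.3: (24.85,1.024) -> (23.7,-0.967) [heading=240, draw]
    PD: pen down
  ]
  -- iteration 2/4 --
  RT 120: heading 240 -> 120
  REPEAT 4 [
    -- iteration 1/4 --
    FD 2.3: (23.7,-0.967) -> (22.55,1.024) [heading=120, draw]
    PD: pen down
    -- iteration 2/4 --
    FD 2.3: (22.55,1.024) -> (21.4,3.016) [heading=120, draw]
    PD: pen down
    -- iteration 3/4 --
    FD 2.3: (21.4,3.016) -> (20.25,5.008) [heading=120, draw]
    PD: pen down
    -- iteration 4/4 --
    FD 2.3: (20.25,5.008) -> (19.1,7) [heading=120, draw]
    PD: pen down
  ]
  -- iteration 3/4 --
  RT 120: heading 120 -> 0
  REPEAT 4 [
    -- iteration 1/4 --
    FD 2.3: (19.1,7) -> (21.4,7) [heading=0, draw]
    PD: pen down
    -- iteration 2/4 --
    FD 2.3: (21.4,7) -> (23.7,7) [heading=0, draw]
    PD: pen down
    -- iteration 3/4 --
    FD 2.3: (23.7,7) -> (26,7) [heading=0, draw]
    PD: pen down
    -- iteration 4/4 --
    FD 2.3: (26,7) -> (28.3,7) [heading=0, draw]
    PD: pen down
  ]
  -- iteration 4/4 --
  RT 120: heading 0 -> 240
  REPEAT 4 [
    -- iteration 1/4 --
    FD 2.3: (28.3,7) -> (27.15,5.008) [heading=240, draw]
    PD: pen down
    -- iteration 2/4 --
    FD 2.3: (27.15,5.008) -> (26,3.016) [heading=240, draw]
    PD: pen down
    -- iteration 3/4 --
    FD 2.3: (26,3.016) -> (24.85,1.024) [heading=240, draw]
    PD: pen down
    -- iteration 4/4 --
    FD 2.3: (24.85,1.024) -> (23.7,-0.967) [heading=240, draw]
    PD: pen down
  ]
]
FD 11.9: (23.7,-0.967) -> (17.75,-11.273) [heading=240, draw]
PD: pen down
RT 30: heading 240 -> 210
RT 180: heading 210 -> 30
Final: pos=(17.75,-11.273), heading=30, 20 segment(s) drawn

Segment lengths:
  seg 1: (10,7) -> (11.5,7), length = 1.5
  seg 2: (11.5,7) -> (19.2,7), length = 7.7
  seg 3: (19.2,7) -> (28.3,7), length = 9.1
  seg 4: (28.3,7) -> (27.15,5.008), length = 2.3
  seg 5: (27.15,5.008) -> (26,3.016), length = 2.3
  seg 6: (26,3.016) -> (24.85,1.024), length = 2.3
  seg 7: (24.85,1.024) -> (23.7,-0.967), length = 2.3
  seg 8: (23.7,-0.967) -> (22.55,1.024), length = 2.3
  seg 9: (22.55,1.024) -> (21.4,3.016), length = 2.3
  seg 10: (21.4,3.016) -> (20.25,5.008), length = 2.3
  seg 11: (20.25,5.008) -> (19.1,7), length = 2.3
  seg 12: (19.1,7) -> (21.4,7), length = 2.3
  seg 13: (21.4,7) -> (23.7,7), length = 2.3
  seg 14: (23.7,7) -> (26,7), length = 2.3
  seg 15: (26,7) -> (28.3,7), length = 2.3
  seg 16: (28.3,7) -> (27.15,5.008), length = 2.3
  seg 17: (27.15,5.008) -> (26,3.016), length = 2.3
  seg 18: (26,3.016) -> (24.85,1.024), length = 2.3
  seg 19: (24.85,1.024) -> (23.7,-0.967), length = 2.3
  seg 20: (23.7,-0.967) -> (17.75,-11.273), length = 11.9
Total = 67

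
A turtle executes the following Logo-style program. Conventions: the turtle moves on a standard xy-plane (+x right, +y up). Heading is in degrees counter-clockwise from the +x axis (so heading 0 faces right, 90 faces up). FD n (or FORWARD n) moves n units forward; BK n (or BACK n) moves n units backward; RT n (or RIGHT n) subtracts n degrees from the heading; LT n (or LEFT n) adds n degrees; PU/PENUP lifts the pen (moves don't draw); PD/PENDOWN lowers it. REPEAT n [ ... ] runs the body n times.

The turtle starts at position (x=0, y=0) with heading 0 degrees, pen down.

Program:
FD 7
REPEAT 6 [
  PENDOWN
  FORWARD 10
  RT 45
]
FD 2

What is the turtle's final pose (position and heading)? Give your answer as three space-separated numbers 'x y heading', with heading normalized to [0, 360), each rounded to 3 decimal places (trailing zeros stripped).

Executing turtle program step by step:
Start: pos=(0,0), heading=0, pen down
FD 7: (0,0) -> (7,0) [heading=0, draw]
REPEAT 6 [
  -- iteration 1/6 --
  PD: pen down
  FD 10: (7,0) -> (17,0) [heading=0, draw]
  RT 45: heading 0 -> 315
  -- iteration 2/6 --
  PD: pen down
  FD 10: (17,0) -> (24.071,-7.071) [heading=315, draw]
  RT 45: heading 315 -> 270
  -- iteration 3/6 --
  PD: pen down
  FD 10: (24.071,-7.071) -> (24.071,-17.071) [heading=270, draw]
  RT 45: heading 270 -> 225
  -- iteration 4/6 --
  PD: pen down
  FD 10: (24.071,-17.071) -> (17,-24.142) [heading=225, draw]
  RT 45: heading 225 -> 180
  -- iteration 5/6 --
  PD: pen down
  FD 10: (17,-24.142) -> (7,-24.142) [heading=180, draw]
  RT 45: heading 180 -> 135
  -- iteration 6/6 --
  PD: pen down
  FD 10: (7,-24.142) -> (-0.071,-17.071) [heading=135, draw]
  RT 45: heading 135 -> 90
]
FD 2: (-0.071,-17.071) -> (-0.071,-15.071) [heading=90, draw]
Final: pos=(-0.071,-15.071), heading=90, 8 segment(s) drawn

Answer: -0.071 -15.071 90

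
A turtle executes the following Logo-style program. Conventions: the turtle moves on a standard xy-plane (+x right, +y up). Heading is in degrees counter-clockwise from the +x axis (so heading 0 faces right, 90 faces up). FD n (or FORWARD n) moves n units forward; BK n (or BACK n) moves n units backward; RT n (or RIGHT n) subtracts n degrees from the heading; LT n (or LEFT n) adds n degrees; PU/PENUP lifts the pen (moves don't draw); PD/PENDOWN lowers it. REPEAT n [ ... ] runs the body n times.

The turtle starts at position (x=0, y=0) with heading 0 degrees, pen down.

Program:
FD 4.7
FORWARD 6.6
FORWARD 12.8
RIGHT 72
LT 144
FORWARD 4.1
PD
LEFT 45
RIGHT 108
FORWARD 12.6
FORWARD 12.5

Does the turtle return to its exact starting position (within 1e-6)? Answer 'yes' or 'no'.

Executing turtle program step by step:
Start: pos=(0,0), heading=0, pen down
FD 4.7: (0,0) -> (4.7,0) [heading=0, draw]
FD 6.6: (4.7,0) -> (11.3,0) [heading=0, draw]
FD 12.8: (11.3,0) -> (24.1,0) [heading=0, draw]
RT 72: heading 0 -> 288
LT 144: heading 288 -> 72
FD 4.1: (24.1,0) -> (25.367,3.899) [heading=72, draw]
PD: pen down
LT 45: heading 72 -> 117
RT 108: heading 117 -> 9
FD 12.6: (25.367,3.899) -> (37.812,5.87) [heading=9, draw]
FD 12.5: (37.812,5.87) -> (50.158,7.826) [heading=9, draw]
Final: pos=(50.158,7.826), heading=9, 6 segment(s) drawn

Start position: (0, 0)
Final position: (50.158, 7.826)
Distance = 50.765; >= 1e-6 -> NOT closed

Answer: no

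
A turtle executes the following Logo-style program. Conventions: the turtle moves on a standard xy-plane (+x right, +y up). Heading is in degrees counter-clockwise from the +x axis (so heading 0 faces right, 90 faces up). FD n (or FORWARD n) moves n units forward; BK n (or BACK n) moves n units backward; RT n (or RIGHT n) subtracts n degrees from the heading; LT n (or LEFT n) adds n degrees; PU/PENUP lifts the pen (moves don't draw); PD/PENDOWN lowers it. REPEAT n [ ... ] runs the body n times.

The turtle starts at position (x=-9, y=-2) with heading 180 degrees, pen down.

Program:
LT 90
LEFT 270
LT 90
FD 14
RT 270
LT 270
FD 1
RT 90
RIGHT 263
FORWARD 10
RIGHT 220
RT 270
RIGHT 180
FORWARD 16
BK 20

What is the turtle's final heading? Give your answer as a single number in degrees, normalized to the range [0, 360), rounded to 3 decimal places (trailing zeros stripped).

Executing turtle program step by step:
Start: pos=(-9,-2), heading=180, pen down
LT 90: heading 180 -> 270
LT 270: heading 270 -> 180
LT 90: heading 180 -> 270
FD 14: (-9,-2) -> (-9,-16) [heading=270, draw]
RT 270: heading 270 -> 0
LT 270: heading 0 -> 270
FD 1: (-9,-16) -> (-9,-17) [heading=270, draw]
RT 90: heading 270 -> 180
RT 263: heading 180 -> 277
FD 10: (-9,-17) -> (-7.781,-26.925) [heading=277, draw]
RT 220: heading 277 -> 57
RT 270: heading 57 -> 147
RT 180: heading 147 -> 327
FD 16: (-7.781,-26.925) -> (5.637,-35.64) [heading=327, draw]
BK 20: (5.637,-35.64) -> (-11.136,-24.747) [heading=327, draw]
Final: pos=(-11.136,-24.747), heading=327, 5 segment(s) drawn

Answer: 327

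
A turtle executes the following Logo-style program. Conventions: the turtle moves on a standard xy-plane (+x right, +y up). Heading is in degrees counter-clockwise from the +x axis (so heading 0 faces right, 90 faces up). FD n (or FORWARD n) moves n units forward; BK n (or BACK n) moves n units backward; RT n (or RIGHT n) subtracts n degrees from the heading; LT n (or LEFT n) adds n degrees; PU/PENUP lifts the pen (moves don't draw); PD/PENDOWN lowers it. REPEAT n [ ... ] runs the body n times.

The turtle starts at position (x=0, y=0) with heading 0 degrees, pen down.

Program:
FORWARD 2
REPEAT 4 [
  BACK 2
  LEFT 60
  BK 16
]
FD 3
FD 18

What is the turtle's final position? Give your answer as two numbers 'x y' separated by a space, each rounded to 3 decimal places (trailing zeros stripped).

Answer: 15.5 -35.507

Derivation:
Executing turtle program step by step:
Start: pos=(0,0), heading=0, pen down
FD 2: (0,0) -> (2,0) [heading=0, draw]
REPEAT 4 [
  -- iteration 1/4 --
  BK 2: (2,0) -> (0,0) [heading=0, draw]
  LT 60: heading 0 -> 60
  BK 16: (0,0) -> (-8,-13.856) [heading=60, draw]
  -- iteration 2/4 --
  BK 2: (-8,-13.856) -> (-9,-15.588) [heading=60, draw]
  LT 60: heading 60 -> 120
  BK 16: (-9,-15.588) -> (-1,-29.445) [heading=120, draw]
  -- iteration 3/4 --
  BK 2: (-1,-29.445) -> (0,-31.177) [heading=120, draw]
  LT 60: heading 120 -> 180
  BK 16: (0,-31.177) -> (16,-31.177) [heading=180, draw]
  -- iteration 4/4 --
  BK 2: (16,-31.177) -> (18,-31.177) [heading=180, draw]
  LT 60: heading 180 -> 240
  BK 16: (18,-31.177) -> (26,-17.321) [heading=240, draw]
]
FD 3: (26,-17.321) -> (24.5,-19.919) [heading=240, draw]
FD 18: (24.5,-19.919) -> (15.5,-35.507) [heading=240, draw]
Final: pos=(15.5,-35.507), heading=240, 11 segment(s) drawn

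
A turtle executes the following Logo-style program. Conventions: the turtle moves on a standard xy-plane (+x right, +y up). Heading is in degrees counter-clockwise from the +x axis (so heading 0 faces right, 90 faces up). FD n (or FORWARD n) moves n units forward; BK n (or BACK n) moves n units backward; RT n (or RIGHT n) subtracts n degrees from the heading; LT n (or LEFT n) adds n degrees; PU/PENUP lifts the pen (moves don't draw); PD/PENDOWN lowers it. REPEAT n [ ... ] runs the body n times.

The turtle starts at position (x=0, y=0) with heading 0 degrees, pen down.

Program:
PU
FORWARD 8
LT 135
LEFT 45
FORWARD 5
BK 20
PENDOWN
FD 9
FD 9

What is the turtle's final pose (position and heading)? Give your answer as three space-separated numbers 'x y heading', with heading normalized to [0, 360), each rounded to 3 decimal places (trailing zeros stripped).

Answer: 5 0 180

Derivation:
Executing turtle program step by step:
Start: pos=(0,0), heading=0, pen down
PU: pen up
FD 8: (0,0) -> (8,0) [heading=0, move]
LT 135: heading 0 -> 135
LT 45: heading 135 -> 180
FD 5: (8,0) -> (3,0) [heading=180, move]
BK 20: (3,0) -> (23,0) [heading=180, move]
PD: pen down
FD 9: (23,0) -> (14,0) [heading=180, draw]
FD 9: (14,0) -> (5,0) [heading=180, draw]
Final: pos=(5,0), heading=180, 2 segment(s) drawn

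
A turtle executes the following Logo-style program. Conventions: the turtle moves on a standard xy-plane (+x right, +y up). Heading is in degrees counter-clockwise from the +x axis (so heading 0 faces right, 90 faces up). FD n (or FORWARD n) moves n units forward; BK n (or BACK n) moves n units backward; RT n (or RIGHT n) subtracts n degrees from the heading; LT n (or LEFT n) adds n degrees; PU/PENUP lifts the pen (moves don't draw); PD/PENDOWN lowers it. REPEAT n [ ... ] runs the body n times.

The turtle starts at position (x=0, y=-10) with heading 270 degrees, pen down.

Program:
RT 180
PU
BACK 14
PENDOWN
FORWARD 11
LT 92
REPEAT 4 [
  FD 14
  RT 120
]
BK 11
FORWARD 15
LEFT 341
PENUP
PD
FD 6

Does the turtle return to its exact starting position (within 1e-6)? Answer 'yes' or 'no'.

Executing turtle program step by step:
Start: pos=(0,-10), heading=270, pen down
RT 180: heading 270 -> 90
PU: pen up
BK 14: (0,-10) -> (0,-24) [heading=90, move]
PD: pen down
FD 11: (0,-24) -> (0,-13) [heading=90, draw]
LT 92: heading 90 -> 182
REPEAT 4 [
  -- iteration 1/4 --
  FD 14: (0,-13) -> (-13.991,-13.489) [heading=182, draw]
  RT 120: heading 182 -> 62
  -- iteration 2/4 --
  FD 14: (-13.991,-13.489) -> (-7.419,-1.127) [heading=62, draw]
  RT 120: heading 62 -> 302
  -- iteration 3/4 --
  FD 14: (-7.419,-1.127) -> (0,-13) [heading=302, draw]
  RT 120: heading 302 -> 182
  -- iteration 4/4 --
  FD 14: (0,-13) -> (-13.991,-13.489) [heading=182, draw]
  RT 120: heading 182 -> 62
]
BK 11: (-13.991,-13.489) -> (-19.156,-23.201) [heading=62, draw]
FD 15: (-19.156,-23.201) -> (-12.114,-9.957) [heading=62, draw]
LT 341: heading 62 -> 43
PU: pen up
PD: pen down
FD 6: (-12.114,-9.957) -> (-7.725,-5.865) [heading=43, draw]
Final: pos=(-7.725,-5.865), heading=43, 8 segment(s) drawn

Start position: (0, -10)
Final position: (-7.725, -5.865)
Distance = 8.763; >= 1e-6 -> NOT closed

Answer: no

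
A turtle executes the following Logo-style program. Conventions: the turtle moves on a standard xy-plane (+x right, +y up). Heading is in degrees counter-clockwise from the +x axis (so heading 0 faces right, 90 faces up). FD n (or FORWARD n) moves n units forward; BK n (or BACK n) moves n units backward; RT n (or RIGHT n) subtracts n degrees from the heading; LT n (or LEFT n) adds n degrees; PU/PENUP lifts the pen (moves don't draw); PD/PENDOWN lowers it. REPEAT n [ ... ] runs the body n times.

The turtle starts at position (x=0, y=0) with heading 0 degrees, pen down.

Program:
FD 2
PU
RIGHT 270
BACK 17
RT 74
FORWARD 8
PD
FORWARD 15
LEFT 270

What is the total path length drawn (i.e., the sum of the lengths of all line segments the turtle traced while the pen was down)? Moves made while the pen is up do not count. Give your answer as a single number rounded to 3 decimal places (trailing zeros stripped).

Answer: 17

Derivation:
Executing turtle program step by step:
Start: pos=(0,0), heading=0, pen down
FD 2: (0,0) -> (2,0) [heading=0, draw]
PU: pen up
RT 270: heading 0 -> 90
BK 17: (2,0) -> (2,-17) [heading=90, move]
RT 74: heading 90 -> 16
FD 8: (2,-17) -> (9.69,-14.795) [heading=16, move]
PD: pen down
FD 15: (9.69,-14.795) -> (24.109,-10.66) [heading=16, draw]
LT 270: heading 16 -> 286
Final: pos=(24.109,-10.66), heading=286, 2 segment(s) drawn

Segment lengths:
  seg 1: (0,0) -> (2,0), length = 2
  seg 2: (9.69,-14.795) -> (24.109,-10.66), length = 15
Total = 17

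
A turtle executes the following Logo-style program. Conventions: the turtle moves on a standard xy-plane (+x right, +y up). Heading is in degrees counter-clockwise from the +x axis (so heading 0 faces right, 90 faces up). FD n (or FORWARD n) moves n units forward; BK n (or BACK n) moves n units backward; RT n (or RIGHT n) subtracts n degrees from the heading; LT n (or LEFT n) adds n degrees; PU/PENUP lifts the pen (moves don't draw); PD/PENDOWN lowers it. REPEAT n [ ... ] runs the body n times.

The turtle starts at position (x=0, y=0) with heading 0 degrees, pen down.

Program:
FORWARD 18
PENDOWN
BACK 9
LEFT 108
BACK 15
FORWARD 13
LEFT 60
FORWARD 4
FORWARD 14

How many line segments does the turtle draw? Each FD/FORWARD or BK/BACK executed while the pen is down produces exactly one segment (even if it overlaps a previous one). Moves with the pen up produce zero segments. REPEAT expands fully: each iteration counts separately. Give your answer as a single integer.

Executing turtle program step by step:
Start: pos=(0,0), heading=0, pen down
FD 18: (0,0) -> (18,0) [heading=0, draw]
PD: pen down
BK 9: (18,0) -> (9,0) [heading=0, draw]
LT 108: heading 0 -> 108
BK 15: (9,0) -> (13.635,-14.266) [heading=108, draw]
FD 13: (13.635,-14.266) -> (9.618,-1.902) [heading=108, draw]
LT 60: heading 108 -> 168
FD 4: (9.618,-1.902) -> (5.705,-1.07) [heading=168, draw]
FD 14: (5.705,-1.07) -> (-7.989,1.84) [heading=168, draw]
Final: pos=(-7.989,1.84), heading=168, 6 segment(s) drawn
Segments drawn: 6

Answer: 6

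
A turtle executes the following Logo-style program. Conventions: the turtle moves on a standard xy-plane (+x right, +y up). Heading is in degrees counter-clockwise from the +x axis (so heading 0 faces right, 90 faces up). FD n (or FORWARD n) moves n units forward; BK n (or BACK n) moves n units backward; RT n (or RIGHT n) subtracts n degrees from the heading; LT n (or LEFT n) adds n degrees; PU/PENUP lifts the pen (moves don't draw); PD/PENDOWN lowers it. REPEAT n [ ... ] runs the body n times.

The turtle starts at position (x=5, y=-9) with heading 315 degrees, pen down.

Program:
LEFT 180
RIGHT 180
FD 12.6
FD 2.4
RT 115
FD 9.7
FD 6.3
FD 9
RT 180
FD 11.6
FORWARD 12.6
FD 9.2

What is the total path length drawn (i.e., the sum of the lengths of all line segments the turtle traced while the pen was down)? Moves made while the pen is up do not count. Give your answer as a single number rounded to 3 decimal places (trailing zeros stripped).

Answer: 73.4

Derivation:
Executing turtle program step by step:
Start: pos=(5,-9), heading=315, pen down
LT 180: heading 315 -> 135
RT 180: heading 135 -> 315
FD 12.6: (5,-9) -> (13.91,-17.91) [heading=315, draw]
FD 2.4: (13.91,-17.91) -> (15.607,-19.607) [heading=315, draw]
RT 115: heading 315 -> 200
FD 9.7: (15.607,-19.607) -> (6.492,-22.924) [heading=200, draw]
FD 6.3: (6.492,-22.924) -> (0.572,-25.079) [heading=200, draw]
FD 9: (0.572,-25.079) -> (-7.886,-28.157) [heading=200, draw]
RT 180: heading 200 -> 20
FD 11.6: (-7.886,-28.157) -> (3.015,-24.19) [heading=20, draw]
FD 12.6: (3.015,-24.19) -> (14.855,-19.88) [heading=20, draw]
FD 9.2: (14.855,-19.88) -> (23.5,-16.734) [heading=20, draw]
Final: pos=(23.5,-16.734), heading=20, 8 segment(s) drawn

Segment lengths:
  seg 1: (5,-9) -> (13.91,-17.91), length = 12.6
  seg 2: (13.91,-17.91) -> (15.607,-19.607), length = 2.4
  seg 3: (15.607,-19.607) -> (6.492,-22.924), length = 9.7
  seg 4: (6.492,-22.924) -> (0.572,-25.079), length = 6.3
  seg 5: (0.572,-25.079) -> (-7.886,-28.157), length = 9
  seg 6: (-7.886,-28.157) -> (3.015,-24.19), length = 11.6
  seg 7: (3.015,-24.19) -> (14.855,-19.88), length = 12.6
  seg 8: (14.855,-19.88) -> (23.5,-16.734), length = 9.2
Total = 73.4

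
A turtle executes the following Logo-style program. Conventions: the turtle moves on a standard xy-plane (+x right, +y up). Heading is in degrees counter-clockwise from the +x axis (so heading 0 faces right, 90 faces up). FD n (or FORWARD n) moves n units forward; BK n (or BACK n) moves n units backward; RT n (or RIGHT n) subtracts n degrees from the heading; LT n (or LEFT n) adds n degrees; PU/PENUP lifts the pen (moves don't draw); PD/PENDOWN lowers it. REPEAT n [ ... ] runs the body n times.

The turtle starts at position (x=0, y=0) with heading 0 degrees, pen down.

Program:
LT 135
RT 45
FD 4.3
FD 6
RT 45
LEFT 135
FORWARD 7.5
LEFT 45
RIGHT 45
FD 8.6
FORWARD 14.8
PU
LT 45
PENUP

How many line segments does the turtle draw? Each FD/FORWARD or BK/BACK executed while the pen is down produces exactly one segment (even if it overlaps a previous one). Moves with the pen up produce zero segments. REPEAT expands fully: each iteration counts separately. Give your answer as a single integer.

Answer: 5

Derivation:
Executing turtle program step by step:
Start: pos=(0,0), heading=0, pen down
LT 135: heading 0 -> 135
RT 45: heading 135 -> 90
FD 4.3: (0,0) -> (0,4.3) [heading=90, draw]
FD 6: (0,4.3) -> (0,10.3) [heading=90, draw]
RT 45: heading 90 -> 45
LT 135: heading 45 -> 180
FD 7.5: (0,10.3) -> (-7.5,10.3) [heading=180, draw]
LT 45: heading 180 -> 225
RT 45: heading 225 -> 180
FD 8.6: (-7.5,10.3) -> (-16.1,10.3) [heading=180, draw]
FD 14.8: (-16.1,10.3) -> (-30.9,10.3) [heading=180, draw]
PU: pen up
LT 45: heading 180 -> 225
PU: pen up
Final: pos=(-30.9,10.3), heading=225, 5 segment(s) drawn
Segments drawn: 5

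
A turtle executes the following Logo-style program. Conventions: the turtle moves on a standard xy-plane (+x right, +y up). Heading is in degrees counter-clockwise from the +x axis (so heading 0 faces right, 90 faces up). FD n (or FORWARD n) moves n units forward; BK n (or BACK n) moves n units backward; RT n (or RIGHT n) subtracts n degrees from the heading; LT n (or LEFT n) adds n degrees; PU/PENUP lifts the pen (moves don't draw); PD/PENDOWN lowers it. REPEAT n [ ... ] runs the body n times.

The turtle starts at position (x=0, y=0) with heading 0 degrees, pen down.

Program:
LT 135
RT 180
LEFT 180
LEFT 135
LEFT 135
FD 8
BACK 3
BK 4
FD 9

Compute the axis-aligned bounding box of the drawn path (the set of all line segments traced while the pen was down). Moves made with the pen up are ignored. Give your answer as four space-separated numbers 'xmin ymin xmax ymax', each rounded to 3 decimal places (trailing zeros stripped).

Answer: 0 0 7.071 7.071

Derivation:
Executing turtle program step by step:
Start: pos=(0,0), heading=0, pen down
LT 135: heading 0 -> 135
RT 180: heading 135 -> 315
LT 180: heading 315 -> 135
LT 135: heading 135 -> 270
LT 135: heading 270 -> 45
FD 8: (0,0) -> (5.657,5.657) [heading=45, draw]
BK 3: (5.657,5.657) -> (3.536,3.536) [heading=45, draw]
BK 4: (3.536,3.536) -> (0.707,0.707) [heading=45, draw]
FD 9: (0.707,0.707) -> (7.071,7.071) [heading=45, draw]
Final: pos=(7.071,7.071), heading=45, 4 segment(s) drawn

Segment endpoints: x in {0, 0.707, 3.536, 5.657, 7.071}, y in {0, 0.707, 3.536, 5.657, 7.071}
xmin=0, ymin=0, xmax=7.071, ymax=7.071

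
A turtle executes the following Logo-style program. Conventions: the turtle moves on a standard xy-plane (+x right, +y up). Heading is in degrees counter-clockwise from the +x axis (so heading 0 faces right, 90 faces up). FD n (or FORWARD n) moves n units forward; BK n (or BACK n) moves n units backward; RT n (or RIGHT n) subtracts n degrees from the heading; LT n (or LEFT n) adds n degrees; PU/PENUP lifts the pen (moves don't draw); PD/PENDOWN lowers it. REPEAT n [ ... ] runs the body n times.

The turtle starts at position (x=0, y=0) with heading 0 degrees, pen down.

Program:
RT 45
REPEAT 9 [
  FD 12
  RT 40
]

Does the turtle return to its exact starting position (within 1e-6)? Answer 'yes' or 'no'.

Executing turtle program step by step:
Start: pos=(0,0), heading=0, pen down
RT 45: heading 0 -> 315
REPEAT 9 [
  -- iteration 1/9 --
  FD 12: (0,0) -> (8.485,-8.485) [heading=315, draw]
  RT 40: heading 315 -> 275
  -- iteration 2/9 --
  FD 12: (8.485,-8.485) -> (9.531,-20.44) [heading=275, draw]
  RT 40: heading 275 -> 235
  -- iteration 3/9 --
  FD 12: (9.531,-20.44) -> (2.648,-30.269) [heading=235, draw]
  RT 40: heading 235 -> 195
  -- iteration 4/9 --
  FD 12: (2.648,-30.269) -> (-8.943,-33.375) [heading=195, draw]
  RT 40: heading 195 -> 155
  -- iteration 5/9 --
  FD 12: (-8.943,-33.375) -> (-19.819,-28.304) [heading=155, draw]
  RT 40: heading 155 -> 115
  -- iteration 6/9 --
  FD 12: (-19.819,-28.304) -> (-24.89,-17.428) [heading=115, draw]
  RT 40: heading 115 -> 75
  -- iteration 7/9 --
  FD 12: (-24.89,-17.428) -> (-21.784,-5.837) [heading=75, draw]
  RT 40: heading 75 -> 35
  -- iteration 8/9 --
  FD 12: (-21.784,-5.837) -> (-11.954,1.046) [heading=35, draw]
  RT 40: heading 35 -> 355
  -- iteration 9/9 --
  FD 12: (-11.954,1.046) -> (0,0) [heading=355, draw]
  RT 40: heading 355 -> 315
]
Final: pos=(0,0), heading=315, 9 segment(s) drawn

Start position: (0, 0)
Final position: (0, 0)
Distance = 0; < 1e-6 -> CLOSED

Answer: yes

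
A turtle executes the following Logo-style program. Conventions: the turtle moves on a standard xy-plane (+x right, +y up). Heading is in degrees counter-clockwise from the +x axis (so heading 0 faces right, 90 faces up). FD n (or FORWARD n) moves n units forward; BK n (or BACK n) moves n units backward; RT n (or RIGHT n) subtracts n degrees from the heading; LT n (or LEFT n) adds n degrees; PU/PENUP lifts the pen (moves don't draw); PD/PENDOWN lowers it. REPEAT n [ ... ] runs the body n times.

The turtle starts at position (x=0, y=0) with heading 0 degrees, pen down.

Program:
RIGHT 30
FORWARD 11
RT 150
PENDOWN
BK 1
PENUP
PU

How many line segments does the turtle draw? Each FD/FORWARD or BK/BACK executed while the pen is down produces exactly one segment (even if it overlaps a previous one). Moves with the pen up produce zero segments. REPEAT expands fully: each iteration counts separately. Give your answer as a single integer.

Answer: 2

Derivation:
Executing turtle program step by step:
Start: pos=(0,0), heading=0, pen down
RT 30: heading 0 -> 330
FD 11: (0,0) -> (9.526,-5.5) [heading=330, draw]
RT 150: heading 330 -> 180
PD: pen down
BK 1: (9.526,-5.5) -> (10.526,-5.5) [heading=180, draw]
PU: pen up
PU: pen up
Final: pos=(10.526,-5.5), heading=180, 2 segment(s) drawn
Segments drawn: 2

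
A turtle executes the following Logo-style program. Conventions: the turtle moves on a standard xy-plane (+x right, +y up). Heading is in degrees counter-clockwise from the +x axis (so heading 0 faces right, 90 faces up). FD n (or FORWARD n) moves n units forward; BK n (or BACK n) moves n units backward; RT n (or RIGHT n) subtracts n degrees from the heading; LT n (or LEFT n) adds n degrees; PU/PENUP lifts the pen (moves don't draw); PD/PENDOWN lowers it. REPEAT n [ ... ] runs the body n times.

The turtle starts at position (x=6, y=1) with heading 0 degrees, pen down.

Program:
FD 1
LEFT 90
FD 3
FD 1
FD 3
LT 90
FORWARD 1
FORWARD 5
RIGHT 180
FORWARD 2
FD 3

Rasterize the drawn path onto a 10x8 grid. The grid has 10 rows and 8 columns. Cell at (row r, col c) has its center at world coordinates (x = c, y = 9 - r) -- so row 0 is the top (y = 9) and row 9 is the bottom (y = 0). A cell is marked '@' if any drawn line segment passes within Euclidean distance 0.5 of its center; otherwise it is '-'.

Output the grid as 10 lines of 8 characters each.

Segment 0: (6,1) -> (7,1)
Segment 1: (7,1) -> (7,4)
Segment 2: (7,4) -> (7,5)
Segment 3: (7,5) -> (7,8)
Segment 4: (7,8) -> (6,8)
Segment 5: (6,8) -> (1,8)
Segment 6: (1,8) -> (3,8)
Segment 7: (3,8) -> (6,8)

Answer: --------
-@@@@@@@
-------@
-------@
-------@
-------@
-------@
-------@
------@@
--------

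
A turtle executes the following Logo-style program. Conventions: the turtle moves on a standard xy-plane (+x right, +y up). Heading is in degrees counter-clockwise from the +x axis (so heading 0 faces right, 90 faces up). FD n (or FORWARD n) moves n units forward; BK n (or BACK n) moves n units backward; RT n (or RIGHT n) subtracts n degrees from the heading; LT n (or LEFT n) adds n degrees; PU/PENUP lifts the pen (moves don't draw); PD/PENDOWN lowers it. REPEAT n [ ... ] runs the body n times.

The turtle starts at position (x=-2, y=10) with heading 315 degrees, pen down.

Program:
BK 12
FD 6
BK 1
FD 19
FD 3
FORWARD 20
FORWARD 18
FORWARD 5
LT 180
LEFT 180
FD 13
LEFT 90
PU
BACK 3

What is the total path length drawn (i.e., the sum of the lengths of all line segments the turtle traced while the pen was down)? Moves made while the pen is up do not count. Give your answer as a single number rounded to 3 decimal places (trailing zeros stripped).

Answer: 97

Derivation:
Executing turtle program step by step:
Start: pos=(-2,10), heading=315, pen down
BK 12: (-2,10) -> (-10.485,18.485) [heading=315, draw]
FD 6: (-10.485,18.485) -> (-6.243,14.243) [heading=315, draw]
BK 1: (-6.243,14.243) -> (-6.95,14.95) [heading=315, draw]
FD 19: (-6.95,14.95) -> (6.485,1.515) [heading=315, draw]
FD 3: (6.485,1.515) -> (8.607,-0.607) [heading=315, draw]
FD 20: (8.607,-0.607) -> (22.749,-14.749) [heading=315, draw]
FD 18: (22.749,-14.749) -> (35.477,-27.477) [heading=315, draw]
FD 5: (35.477,-27.477) -> (39.012,-31.012) [heading=315, draw]
LT 180: heading 315 -> 135
LT 180: heading 135 -> 315
FD 13: (39.012,-31.012) -> (48.205,-40.205) [heading=315, draw]
LT 90: heading 315 -> 45
PU: pen up
BK 3: (48.205,-40.205) -> (46.083,-42.326) [heading=45, move]
Final: pos=(46.083,-42.326), heading=45, 9 segment(s) drawn

Segment lengths:
  seg 1: (-2,10) -> (-10.485,18.485), length = 12
  seg 2: (-10.485,18.485) -> (-6.243,14.243), length = 6
  seg 3: (-6.243,14.243) -> (-6.95,14.95), length = 1
  seg 4: (-6.95,14.95) -> (6.485,1.515), length = 19
  seg 5: (6.485,1.515) -> (8.607,-0.607), length = 3
  seg 6: (8.607,-0.607) -> (22.749,-14.749), length = 20
  seg 7: (22.749,-14.749) -> (35.477,-27.477), length = 18
  seg 8: (35.477,-27.477) -> (39.012,-31.012), length = 5
  seg 9: (39.012,-31.012) -> (48.205,-40.205), length = 13
Total = 97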